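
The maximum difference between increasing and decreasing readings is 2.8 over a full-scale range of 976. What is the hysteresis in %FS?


Hysteresis = (max difference / full scale) * 100%.
H = (2.8 / 976) * 100
H = 0.287 %FS

0.287 %FS


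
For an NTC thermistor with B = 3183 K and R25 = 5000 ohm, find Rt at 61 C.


NTC thermistor equation: Rt = R25 * exp(B * (1/T - 1/T25)).
T in Kelvin: 334.15 K, T25 = 298.15 K
1/T - 1/T25 = 1/334.15 - 1/298.15 = -0.00036135
B * (1/T - 1/T25) = 3183 * -0.00036135 = -1.1502
Rt = 5000 * exp(-1.1502) = 1582.9 ohm

1582.9 ohm


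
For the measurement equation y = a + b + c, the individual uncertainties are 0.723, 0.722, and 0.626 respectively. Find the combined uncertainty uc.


For a sum of independent quantities, uc = sqrt(u1^2 + u2^2 + u3^2).
uc = sqrt(0.723^2 + 0.722^2 + 0.626^2)
uc = sqrt(0.522729 + 0.521284 + 0.391876)
uc = 1.1983

1.1983


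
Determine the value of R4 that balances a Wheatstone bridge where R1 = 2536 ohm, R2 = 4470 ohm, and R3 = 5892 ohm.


At balance: R1*R4 = R2*R3, so R4 = R2*R3/R1.
R4 = 4470 * 5892 / 2536
R4 = 26337240 / 2536
R4 = 10385.35 ohm

10385.35 ohm


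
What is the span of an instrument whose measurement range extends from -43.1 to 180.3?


Span = upper range - lower range.
Span = 180.3 - (-43.1)
Span = 223.4

223.4


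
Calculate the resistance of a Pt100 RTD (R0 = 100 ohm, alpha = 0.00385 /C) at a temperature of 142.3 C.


The RTD equation: Rt = R0 * (1 + alpha * T).
Rt = 100 * (1 + 0.00385 * 142.3)
Rt = 100 * (1 + 0.547855)
Rt = 100 * 1.547855
Rt = 154.786 ohm

154.786 ohm


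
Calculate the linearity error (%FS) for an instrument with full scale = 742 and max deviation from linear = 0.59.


Linearity error = (max deviation / full scale) * 100%.
Linearity = (0.59 / 742) * 100
Linearity = 0.08 %FS

0.08 %FS


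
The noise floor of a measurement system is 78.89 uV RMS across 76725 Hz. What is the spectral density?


Noise spectral density = Vrms / sqrt(BW).
NSD = 78.89 / sqrt(76725)
NSD = 78.89 / 276.9928
NSD = 0.2848 uV/sqrt(Hz)

0.2848 uV/sqrt(Hz)


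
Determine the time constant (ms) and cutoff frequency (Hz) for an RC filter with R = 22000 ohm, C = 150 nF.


Time constant: tau = R * C.
tau = 22000 * 1.50e-07 = 0.0033 s
tau = 3.3 ms
Cutoff frequency: fc = 1 / (2*pi*R*C).
fc = 1 / (2*pi*0.0033) = 48.23 Hz

tau = 3.3 ms, fc = 48.23 Hz


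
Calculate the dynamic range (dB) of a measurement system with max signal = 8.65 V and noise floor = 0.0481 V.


Dynamic range = 20 * log10(Vmax / Vnoise).
DR = 20 * log10(8.65 / 0.0481)
DR = 20 * log10(179.83)
DR = 45.1 dB

45.1 dB


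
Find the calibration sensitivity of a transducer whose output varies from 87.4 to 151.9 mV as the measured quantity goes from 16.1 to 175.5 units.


Sensitivity = (y2 - y1) / (x2 - x1).
S = (151.9 - 87.4) / (175.5 - 16.1)
S = 64.5 / 159.4
S = 0.4046 mV/unit

0.4046 mV/unit


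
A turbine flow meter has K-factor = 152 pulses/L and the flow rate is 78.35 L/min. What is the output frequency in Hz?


Frequency = K * Q / 60 (converting L/min to L/s).
f = 152 * 78.35 / 60
f = 11909.2 / 60
f = 198.49 Hz

198.49 Hz


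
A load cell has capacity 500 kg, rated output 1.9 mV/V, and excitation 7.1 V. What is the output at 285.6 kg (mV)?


Vout = rated_output * Vex * (load / capacity).
Vout = 1.9 * 7.1 * (285.6 / 500)
Vout = 1.9 * 7.1 * 0.5712
Vout = 7.705 mV

7.705 mV


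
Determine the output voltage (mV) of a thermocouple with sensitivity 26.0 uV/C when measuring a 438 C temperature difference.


The thermocouple output V = sensitivity * dT.
V = 26.0 uV/C * 438 C
V = 11388.0 uV
V = 11.388 mV

11.388 mV


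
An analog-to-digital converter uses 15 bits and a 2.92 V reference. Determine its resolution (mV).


The resolution (LSB) of an ADC is Vref / 2^n.
LSB = 2.92 / 2^15
LSB = 2.92 / 32768
LSB = 8.911e-05 V = 0.08911133 mV

0.08911133 mV


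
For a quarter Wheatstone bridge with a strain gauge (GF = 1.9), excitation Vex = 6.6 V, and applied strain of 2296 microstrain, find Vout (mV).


Quarter bridge output: Vout = (GF * epsilon * Vex) / 4.
Vout = (1.9 * 2296e-6 * 6.6) / 4
Vout = 0.02879184 / 4 V
Vout = 0.00719796 V = 7.198 mV

7.198 mV


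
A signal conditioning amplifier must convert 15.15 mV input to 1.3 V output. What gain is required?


Gain = Vout / Vin (converting to same units).
G = 1.3 V / 15.15 mV
G = 1300.0 mV / 15.15 mV
G = 85.81

85.81


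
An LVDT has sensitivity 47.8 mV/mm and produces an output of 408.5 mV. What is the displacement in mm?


Displacement = Vout / sensitivity.
d = 408.5 / 47.8
d = 8.546 mm

8.546 mm


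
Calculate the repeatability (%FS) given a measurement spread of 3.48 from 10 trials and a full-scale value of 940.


Repeatability = (spread / full scale) * 100%.
R = (3.48 / 940) * 100
R = 0.37 %FS

0.37 %FS


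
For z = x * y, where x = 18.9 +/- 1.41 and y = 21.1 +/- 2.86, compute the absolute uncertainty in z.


For a product z = x*y, the relative uncertainty is:
uz/z = sqrt((ux/x)^2 + (uy/y)^2)
Relative uncertainties: ux/x = 1.41/18.9 = 0.074603
uy/y = 2.86/21.1 = 0.135545
z = 18.9 * 21.1 = 398.8
uz = 398.8 * sqrt(0.074603^2 + 0.135545^2) = 61.701

61.701


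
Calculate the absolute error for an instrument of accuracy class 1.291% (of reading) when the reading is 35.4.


Absolute error = (accuracy% / 100) * reading.
Error = (1.291 / 100) * 35.4
Error = 0.01291 * 35.4
Error = 0.457

0.457


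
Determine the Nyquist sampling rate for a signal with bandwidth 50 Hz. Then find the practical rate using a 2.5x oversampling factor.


By Nyquist theorem, fs_min = 2 * fmax.
fs_min = 2 * 50 = 100 Hz
Practical rate = 2.5 * fs_min = 2.5 * 100 = 250 Hz

fs_min = 100 Hz, fs_practical = 250 Hz


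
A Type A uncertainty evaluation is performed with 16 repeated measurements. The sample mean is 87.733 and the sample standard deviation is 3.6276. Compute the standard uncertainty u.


The standard uncertainty for Type A evaluation is u = s / sqrt(n).
u = 3.6276 / sqrt(16)
u = 3.6276 / 4.0
u = 0.9069

0.9069


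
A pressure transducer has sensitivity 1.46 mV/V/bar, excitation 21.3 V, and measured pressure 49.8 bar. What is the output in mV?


Output = sensitivity * Vex * P.
Vout = 1.46 * 21.3 * 49.8
Vout = 31.098 * 49.8
Vout = 1548.68 mV

1548.68 mV


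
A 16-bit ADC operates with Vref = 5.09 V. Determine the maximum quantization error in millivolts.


The maximum quantization error is +/- LSB/2.
LSB = Vref / 2^n = 5.09 / 65536 = 7.767e-05 V
Max error = LSB / 2 = 7.767e-05 / 2 = 3.883e-05 V
Max error = 0.0388 mV

0.0388 mV


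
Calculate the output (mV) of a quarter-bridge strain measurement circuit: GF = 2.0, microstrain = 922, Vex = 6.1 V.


Quarter bridge output: Vout = (GF * epsilon * Vex) / 4.
Vout = (2.0 * 922e-6 * 6.1) / 4
Vout = 0.0112484 / 4 V
Vout = 0.0028121 V = 2.8121 mV

2.8121 mV


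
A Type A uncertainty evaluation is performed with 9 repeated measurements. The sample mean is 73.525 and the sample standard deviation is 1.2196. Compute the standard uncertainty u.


The standard uncertainty for Type A evaluation is u = s / sqrt(n).
u = 1.2196 / sqrt(9)
u = 1.2196 / 3.0
u = 0.4065

0.4065


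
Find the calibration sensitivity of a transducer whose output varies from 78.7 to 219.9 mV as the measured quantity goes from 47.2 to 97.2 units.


Sensitivity = (y2 - y1) / (x2 - x1).
S = (219.9 - 78.7) / (97.2 - 47.2)
S = 141.2 / 50.0
S = 2.824 mV/unit

2.824 mV/unit


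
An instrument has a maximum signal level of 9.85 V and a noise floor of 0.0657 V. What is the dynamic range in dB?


Dynamic range = 20 * log10(Vmax / Vnoise).
DR = 20 * log10(9.85 / 0.0657)
DR = 20 * log10(149.92)
DR = 43.52 dB

43.52 dB


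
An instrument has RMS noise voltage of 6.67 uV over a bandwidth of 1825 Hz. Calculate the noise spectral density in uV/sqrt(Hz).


Noise spectral density = Vrms / sqrt(BW).
NSD = 6.67 / sqrt(1825)
NSD = 6.67 / 42.72
NSD = 0.1561 uV/sqrt(Hz)

0.1561 uV/sqrt(Hz)


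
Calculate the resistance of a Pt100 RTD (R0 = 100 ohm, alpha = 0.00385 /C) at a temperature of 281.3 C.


The RTD equation: Rt = R0 * (1 + alpha * T).
Rt = 100 * (1 + 0.00385 * 281.3)
Rt = 100 * (1 + 1.083005)
Rt = 100 * 2.083005
Rt = 208.3 ohm

208.3 ohm


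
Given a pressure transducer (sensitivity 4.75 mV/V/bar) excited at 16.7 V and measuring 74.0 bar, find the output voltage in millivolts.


Output = sensitivity * Vex * P.
Vout = 4.75 * 16.7 * 74.0
Vout = 79.325 * 74.0
Vout = 5870.05 mV

5870.05 mV


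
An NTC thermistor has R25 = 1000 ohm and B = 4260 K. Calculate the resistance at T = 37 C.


NTC thermistor equation: Rt = R25 * exp(B * (1/T - 1/T25)).
T in Kelvin: 310.15 K, T25 = 298.15 K
1/T - 1/T25 = 1/310.15 - 1/298.15 = -0.00012977
B * (1/T - 1/T25) = 4260 * -0.00012977 = -0.5528
Rt = 1000 * exp(-0.5528) = 575.3 ohm

575.3 ohm


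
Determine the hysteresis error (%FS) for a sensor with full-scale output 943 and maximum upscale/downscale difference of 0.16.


Hysteresis = (max difference / full scale) * 100%.
H = (0.16 / 943) * 100
H = 0.017 %FS

0.017 %FS


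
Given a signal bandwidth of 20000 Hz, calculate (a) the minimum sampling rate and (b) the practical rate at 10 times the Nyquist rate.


By Nyquist theorem, fs_min = 2 * fmax.
fs_min = 2 * 20000 = 40000 Hz
Practical rate = 10 * fs_min = 10 * 40000 = 400000 Hz

fs_min = 40000 Hz, fs_practical = 400000 Hz


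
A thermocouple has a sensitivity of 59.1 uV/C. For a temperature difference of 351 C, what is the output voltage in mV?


The thermocouple output V = sensitivity * dT.
V = 59.1 uV/C * 351 C
V = 20744.1 uV
V = 20.744 mV

20.744 mV


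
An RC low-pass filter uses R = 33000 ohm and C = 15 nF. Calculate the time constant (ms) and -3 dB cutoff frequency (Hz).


Time constant: tau = R * C.
tau = 33000 * 1.50e-08 = 0.000495 s
tau = 0.495 ms
Cutoff frequency: fc = 1 / (2*pi*R*C).
fc = 1 / (2*pi*0.000495) = 321.53 Hz

tau = 0.495 ms, fc = 321.53 Hz


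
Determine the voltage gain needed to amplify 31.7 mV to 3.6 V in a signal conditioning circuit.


Gain = Vout / Vin (converting to same units).
G = 3.6 V / 31.7 mV
G = 3600.0 mV / 31.7 mV
G = 113.56

113.56


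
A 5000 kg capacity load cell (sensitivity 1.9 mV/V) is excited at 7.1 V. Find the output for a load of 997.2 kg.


Vout = rated_output * Vex * (load / capacity).
Vout = 1.9 * 7.1 * (997.2 / 5000)
Vout = 1.9 * 7.1 * 0.19944
Vout = 2.69 mV

2.69 mV


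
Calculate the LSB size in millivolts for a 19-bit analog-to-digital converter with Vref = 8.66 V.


The resolution (LSB) of an ADC is Vref / 2^n.
LSB = 8.66 / 2^19
LSB = 8.66 / 524288
LSB = 1.652e-05 V = 0.01651764 mV

0.01651764 mV


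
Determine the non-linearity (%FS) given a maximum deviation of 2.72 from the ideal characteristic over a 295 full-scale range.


Linearity error = (max deviation / full scale) * 100%.
Linearity = (2.72 / 295) * 100
Linearity = 0.922 %FS

0.922 %FS


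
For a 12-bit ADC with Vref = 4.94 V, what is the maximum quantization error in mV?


The maximum quantization error is +/- LSB/2.
LSB = Vref / 2^n = 4.94 / 4096 = 0.00120605 V
Max error = LSB / 2 = 0.00120605 / 2 = 0.00060303 V
Max error = 0.603 mV

0.603 mV


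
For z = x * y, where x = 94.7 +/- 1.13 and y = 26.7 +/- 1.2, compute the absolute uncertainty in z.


For a product z = x*y, the relative uncertainty is:
uz/z = sqrt((ux/x)^2 + (uy/y)^2)
Relative uncertainties: ux/x = 1.13/94.7 = 0.011932
uy/y = 1.2/26.7 = 0.044944
z = 94.7 * 26.7 = 2528.5
uz = 2528.5 * sqrt(0.011932^2 + 0.044944^2) = 117.577

117.577


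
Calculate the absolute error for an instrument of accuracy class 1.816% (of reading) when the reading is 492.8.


Absolute error = (accuracy% / 100) * reading.
Error = (1.816 / 100) * 492.8
Error = 0.01816 * 492.8
Error = 8.9492

8.9492


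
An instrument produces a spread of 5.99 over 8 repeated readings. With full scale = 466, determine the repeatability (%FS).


Repeatability = (spread / full scale) * 100%.
R = (5.99 / 466) * 100
R = 1.285 %FS

1.285 %FS


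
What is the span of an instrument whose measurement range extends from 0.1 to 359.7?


Span = upper range - lower range.
Span = 359.7 - (0.1)
Span = 359.6

359.6


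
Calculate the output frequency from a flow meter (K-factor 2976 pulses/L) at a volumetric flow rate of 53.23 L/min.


Frequency = K * Q / 60 (converting L/min to L/s).
f = 2976 * 53.23 / 60
f = 158412.48 / 60
f = 2640.21 Hz

2640.21 Hz


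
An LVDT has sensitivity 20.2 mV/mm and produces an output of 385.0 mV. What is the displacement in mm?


Displacement = Vout / sensitivity.
d = 385.0 / 20.2
d = 19.059 mm

19.059 mm


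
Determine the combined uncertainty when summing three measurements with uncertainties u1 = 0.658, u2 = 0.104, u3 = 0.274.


For a sum of independent quantities, uc = sqrt(u1^2 + u2^2 + u3^2).
uc = sqrt(0.658^2 + 0.104^2 + 0.274^2)
uc = sqrt(0.432964 + 0.010816 + 0.075076)
uc = 0.7203

0.7203


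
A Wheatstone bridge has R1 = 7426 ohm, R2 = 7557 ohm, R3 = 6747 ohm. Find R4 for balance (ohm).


At balance: R1*R4 = R2*R3, so R4 = R2*R3/R1.
R4 = 7557 * 6747 / 7426
R4 = 50987079 / 7426
R4 = 6866.02 ohm

6866.02 ohm


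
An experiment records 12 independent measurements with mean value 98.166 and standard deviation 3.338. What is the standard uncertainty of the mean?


The standard uncertainty for Type A evaluation is u = s / sqrt(n).
u = 3.338 / sqrt(12)
u = 3.338 / 3.4641
u = 0.9636

0.9636


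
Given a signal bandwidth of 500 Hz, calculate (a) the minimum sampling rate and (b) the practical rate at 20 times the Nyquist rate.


By Nyquist theorem, fs_min = 2 * fmax.
fs_min = 2 * 500 = 1000 Hz
Practical rate = 20 * fs_min = 20 * 1000 = 20000 Hz

fs_min = 1000 Hz, fs_practical = 20000 Hz


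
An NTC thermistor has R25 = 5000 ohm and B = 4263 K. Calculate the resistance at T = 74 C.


NTC thermistor equation: Rt = R25 * exp(B * (1/T - 1/T25)).
T in Kelvin: 347.15 K, T25 = 298.15 K
1/T - 1/T25 = 1/347.15 - 1/298.15 = -0.00047342
B * (1/T - 1/T25) = 4263 * -0.00047342 = -2.0182
Rt = 5000 * exp(-2.0182) = 664.5 ohm

664.5 ohm


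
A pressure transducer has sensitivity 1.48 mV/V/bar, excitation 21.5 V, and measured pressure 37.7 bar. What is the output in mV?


Output = sensitivity * Vex * P.
Vout = 1.48 * 21.5 * 37.7
Vout = 31.82 * 37.7
Vout = 1199.61 mV

1199.61 mV


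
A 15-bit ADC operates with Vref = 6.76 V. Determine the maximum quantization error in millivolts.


The maximum quantization error is +/- LSB/2.
LSB = Vref / 2^n = 6.76 / 32768 = 0.0002063 V
Max error = LSB / 2 = 0.0002063 / 2 = 0.00010315 V
Max error = 0.1031 mV

0.1031 mV


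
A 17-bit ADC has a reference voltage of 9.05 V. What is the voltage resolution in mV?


The resolution (LSB) of an ADC is Vref / 2^n.
LSB = 9.05 / 2^17
LSB = 9.05 / 131072
LSB = 6.905e-05 V = 0.06904602 mV

0.06904602 mV


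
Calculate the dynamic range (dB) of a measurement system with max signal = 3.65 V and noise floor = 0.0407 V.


Dynamic range = 20 * log10(Vmax / Vnoise).
DR = 20 * log10(3.65 / 0.0407)
DR = 20 * log10(89.68)
DR = 39.05 dB

39.05 dB


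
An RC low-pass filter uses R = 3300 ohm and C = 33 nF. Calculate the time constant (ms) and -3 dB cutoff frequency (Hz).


Time constant: tau = R * C.
tau = 3300 * 3.30e-08 = 0.0001089 s
tau = 0.1089 ms
Cutoff frequency: fc = 1 / (2*pi*R*C).
fc = 1 / (2*pi*0.0001089) = 1461.48 Hz

tau = 0.1089 ms, fc = 1461.48 Hz


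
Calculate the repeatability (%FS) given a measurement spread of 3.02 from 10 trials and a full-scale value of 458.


Repeatability = (spread / full scale) * 100%.
R = (3.02 / 458) * 100
R = 0.659 %FS

0.659 %FS


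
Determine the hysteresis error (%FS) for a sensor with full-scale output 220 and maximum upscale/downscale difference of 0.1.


Hysteresis = (max difference / full scale) * 100%.
H = (0.1 / 220) * 100
H = 0.045 %FS

0.045 %FS


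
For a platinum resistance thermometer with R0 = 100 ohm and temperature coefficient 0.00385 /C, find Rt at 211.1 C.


The RTD equation: Rt = R0 * (1 + alpha * T).
Rt = 100 * (1 + 0.00385 * 211.1)
Rt = 100 * (1 + 0.812735)
Rt = 100 * 1.812735
Rt = 181.274 ohm

181.274 ohm


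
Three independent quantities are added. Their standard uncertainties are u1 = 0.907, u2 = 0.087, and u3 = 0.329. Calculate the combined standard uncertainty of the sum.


For a sum of independent quantities, uc = sqrt(u1^2 + u2^2 + u3^2).
uc = sqrt(0.907^2 + 0.087^2 + 0.329^2)
uc = sqrt(0.822649 + 0.007569 + 0.108241)
uc = 0.9687

0.9687


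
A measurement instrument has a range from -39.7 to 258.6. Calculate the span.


Span = upper range - lower range.
Span = 258.6 - (-39.7)
Span = 298.3

298.3


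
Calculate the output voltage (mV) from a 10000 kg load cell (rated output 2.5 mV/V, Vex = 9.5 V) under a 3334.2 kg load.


Vout = rated_output * Vex * (load / capacity).
Vout = 2.5 * 9.5 * (3334.2 / 10000)
Vout = 2.5 * 9.5 * 0.33342
Vout = 7.919 mV

7.919 mV


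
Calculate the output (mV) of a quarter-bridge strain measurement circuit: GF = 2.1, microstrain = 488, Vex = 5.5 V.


Quarter bridge output: Vout = (GF * epsilon * Vex) / 4.
Vout = (2.1 * 488e-6 * 5.5) / 4
Vout = 0.0056364 / 4 V
Vout = 0.0014091 V = 1.4091 mV

1.4091 mV


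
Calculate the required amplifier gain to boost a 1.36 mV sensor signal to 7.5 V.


Gain = Vout / Vin (converting to same units).
G = 7.5 V / 1.36 mV
G = 7500.0 mV / 1.36 mV
G = 5514.71

5514.71


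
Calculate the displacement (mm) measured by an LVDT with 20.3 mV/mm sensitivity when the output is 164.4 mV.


Displacement = Vout / sensitivity.
d = 164.4 / 20.3
d = 8.099 mm

8.099 mm


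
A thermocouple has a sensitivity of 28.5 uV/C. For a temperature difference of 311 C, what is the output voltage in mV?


The thermocouple output V = sensitivity * dT.
V = 28.5 uV/C * 311 C
V = 8863.5 uV
V = 8.864 mV

8.864 mV


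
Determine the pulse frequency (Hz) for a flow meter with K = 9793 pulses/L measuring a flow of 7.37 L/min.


Frequency = K * Q / 60 (converting L/min to L/s).
f = 9793 * 7.37 / 60
f = 72174.41 / 60
f = 1202.91 Hz

1202.91 Hz


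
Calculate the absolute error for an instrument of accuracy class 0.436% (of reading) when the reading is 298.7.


Absolute error = (accuracy% / 100) * reading.
Error = (0.436 / 100) * 298.7
Error = 0.00436 * 298.7
Error = 1.3023

1.3023


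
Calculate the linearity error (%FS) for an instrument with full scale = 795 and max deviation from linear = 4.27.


Linearity error = (max deviation / full scale) * 100%.
Linearity = (4.27 / 795) * 100
Linearity = 0.537 %FS

0.537 %FS


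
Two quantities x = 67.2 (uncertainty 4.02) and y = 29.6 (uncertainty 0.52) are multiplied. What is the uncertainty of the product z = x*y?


For a product z = x*y, the relative uncertainty is:
uz/z = sqrt((ux/x)^2 + (uy/y)^2)
Relative uncertainties: ux/x = 4.02/67.2 = 0.059821
uy/y = 0.52/29.6 = 0.017568
z = 67.2 * 29.6 = 1989.1
uz = 1989.1 * sqrt(0.059821^2 + 0.017568^2) = 124.017

124.017


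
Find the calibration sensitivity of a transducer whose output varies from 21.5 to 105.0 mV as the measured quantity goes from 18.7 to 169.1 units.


Sensitivity = (y2 - y1) / (x2 - x1).
S = (105.0 - 21.5) / (169.1 - 18.7)
S = 83.5 / 150.4
S = 0.5552 mV/unit

0.5552 mV/unit


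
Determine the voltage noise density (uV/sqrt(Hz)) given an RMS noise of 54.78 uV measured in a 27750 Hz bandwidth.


Noise spectral density = Vrms / sqrt(BW).
NSD = 54.78 / sqrt(27750)
NSD = 54.78 / 166.5833
NSD = 0.3288 uV/sqrt(Hz)

0.3288 uV/sqrt(Hz)


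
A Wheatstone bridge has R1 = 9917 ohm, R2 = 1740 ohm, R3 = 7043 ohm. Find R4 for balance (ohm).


At balance: R1*R4 = R2*R3, so R4 = R2*R3/R1.
R4 = 1740 * 7043 / 9917
R4 = 12254820 / 9917
R4 = 1235.74 ohm

1235.74 ohm


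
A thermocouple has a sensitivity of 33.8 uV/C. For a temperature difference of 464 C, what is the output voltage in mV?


The thermocouple output V = sensitivity * dT.
V = 33.8 uV/C * 464 C
V = 15683.2 uV
V = 15.683 mV

15.683 mV


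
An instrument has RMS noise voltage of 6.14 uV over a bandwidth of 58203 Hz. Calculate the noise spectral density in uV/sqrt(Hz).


Noise spectral density = Vrms / sqrt(BW).
NSD = 6.14 / sqrt(58203)
NSD = 6.14 / 241.253
NSD = 0.0255 uV/sqrt(Hz)

0.0255 uV/sqrt(Hz)


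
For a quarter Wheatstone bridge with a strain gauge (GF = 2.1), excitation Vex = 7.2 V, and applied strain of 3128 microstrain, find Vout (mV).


Quarter bridge output: Vout = (GF * epsilon * Vex) / 4.
Vout = (2.1 * 3128e-6 * 7.2) / 4
Vout = 0.04729536 / 4 V
Vout = 0.01182384 V = 11.8238 mV

11.8238 mV


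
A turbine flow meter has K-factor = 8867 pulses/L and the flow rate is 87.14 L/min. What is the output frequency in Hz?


Frequency = K * Q / 60 (converting L/min to L/s).
f = 8867 * 87.14 / 60
f = 772670.38 / 60
f = 12877.84 Hz

12877.84 Hz


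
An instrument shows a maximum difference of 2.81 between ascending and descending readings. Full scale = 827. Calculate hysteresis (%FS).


Hysteresis = (max difference / full scale) * 100%.
H = (2.81 / 827) * 100
H = 0.34 %FS

0.34 %FS


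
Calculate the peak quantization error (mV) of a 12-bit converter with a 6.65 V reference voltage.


The maximum quantization error is +/- LSB/2.
LSB = Vref / 2^n = 6.65 / 4096 = 0.00162354 V
Max error = LSB / 2 = 0.00162354 / 2 = 0.00081177 V
Max error = 0.8118 mV

0.8118 mV


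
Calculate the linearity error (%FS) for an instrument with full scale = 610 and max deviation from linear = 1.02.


Linearity error = (max deviation / full scale) * 100%.
Linearity = (1.02 / 610) * 100
Linearity = 0.167 %FS

0.167 %FS


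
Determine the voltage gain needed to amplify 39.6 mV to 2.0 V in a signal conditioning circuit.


Gain = Vout / Vin (converting to same units).
G = 2.0 V / 39.6 mV
G = 2000.0 mV / 39.6 mV
G = 50.51

50.51


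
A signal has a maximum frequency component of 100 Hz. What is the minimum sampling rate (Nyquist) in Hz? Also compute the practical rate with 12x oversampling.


By Nyquist theorem, fs_min = 2 * fmax.
fs_min = 2 * 100 = 200 Hz
Practical rate = 12 * fs_min = 12 * 200 = 2400 Hz

fs_min = 200 Hz, fs_practical = 2400 Hz


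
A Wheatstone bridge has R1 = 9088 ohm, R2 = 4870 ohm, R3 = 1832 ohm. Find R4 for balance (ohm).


At balance: R1*R4 = R2*R3, so R4 = R2*R3/R1.
R4 = 4870 * 1832 / 9088
R4 = 8921840 / 9088
R4 = 981.72 ohm

981.72 ohm


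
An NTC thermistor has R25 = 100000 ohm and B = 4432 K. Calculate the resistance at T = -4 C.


NTC thermistor equation: Rt = R25 * exp(B * (1/T - 1/T25)).
T in Kelvin: 269.15 K, T25 = 298.15 K
1/T - 1/T25 = 1/269.15 - 1/298.15 = 0.00036138
B * (1/T - 1/T25) = 4432 * 0.00036138 = 1.6017
Rt = 100000 * exp(1.6017) = 496122.9 ohm

496122.9 ohm


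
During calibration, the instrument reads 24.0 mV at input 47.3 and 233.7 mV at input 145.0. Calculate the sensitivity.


Sensitivity = (y2 - y1) / (x2 - x1).
S = (233.7 - 24.0) / (145.0 - 47.3)
S = 209.7 / 97.7
S = 2.1464 mV/unit

2.1464 mV/unit


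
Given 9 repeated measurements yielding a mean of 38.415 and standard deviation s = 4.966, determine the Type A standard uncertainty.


The standard uncertainty for Type A evaluation is u = s / sqrt(n).
u = 4.966 / sqrt(9)
u = 4.966 / 3.0
u = 1.6553

1.6553


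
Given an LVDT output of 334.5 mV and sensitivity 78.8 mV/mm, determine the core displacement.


Displacement = Vout / sensitivity.
d = 334.5 / 78.8
d = 4.245 mm

4.245 mm


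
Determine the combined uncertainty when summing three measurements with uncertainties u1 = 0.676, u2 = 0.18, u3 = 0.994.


For a sum of independent quantities, uc = sqrt(u1^2 + u2^2 + u3^2).
uc = sqrt(0.676^2 + 0.18^2 + 0.994^2)
uc = sqrt(0.456976 + 0.0324 + 0.988036)
uc = 1.2155

1.2155


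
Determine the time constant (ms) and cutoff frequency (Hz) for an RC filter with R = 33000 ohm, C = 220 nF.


Time constant: tau = R * C.
tau = 33000 * 2.20e-07 = 0.00726 s
tau = 7.26 ms
Cutoff frequency: fc = 1 / (2*pi*R*C).
fc = 1 / (2*pi*0.00726) = 21.92 Hz

tau = 7.26 ms, fc = 21.92 Hz


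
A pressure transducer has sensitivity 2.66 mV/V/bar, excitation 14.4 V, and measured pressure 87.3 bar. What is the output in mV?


Output = sensitivity * Vex * P.
Vout = 2.66 * 14.4 * 87.3
Vout = 38.304 * 87.3
Vout = 3343.94 mV

3343.94 mV


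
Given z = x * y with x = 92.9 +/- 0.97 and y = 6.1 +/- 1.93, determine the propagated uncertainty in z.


For a product z = x*y, the relative uncertainty is:
uz/z = sqrt((ux/x)^2 + (uy/y)^2)
Relative uncertainties: ux/x = 0.97/92.9 = 0.010441
uy/y = 1.93/6.1 = 0.316393
z = 92.9 * 6.1 = 566.7
uz = 566.7 * sqrt(0.010441^2 + 0.316393^2) = 179.395

179.395


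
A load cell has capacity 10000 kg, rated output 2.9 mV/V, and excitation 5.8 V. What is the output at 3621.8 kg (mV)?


Vout = rated_output * Vex * (load / capacity).
Vout = 2.9 * 5.8 * (3621.8 / 10000)
Vout = 2.9 * 5.8 * 0.36218
Vout = 6.092 mV

6.092 mV


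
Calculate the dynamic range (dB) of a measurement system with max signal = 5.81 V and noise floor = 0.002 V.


Dynamic range = 20 * log10(Vmax / Vnoise).
DR = 20 * log10(5.81 / 0.002)
DR = 20 * log10(2905.0)
DR = 69.26 dB

69.26 dB


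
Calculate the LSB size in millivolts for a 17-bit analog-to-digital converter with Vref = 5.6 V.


The resolution (LSB) of an ADC is Vref / 2^n.
LSB = 5.6 / 2^17
LSB = 5.6 / 131072
LSB = 4.272e-05 V = 0.04272461 mV

0.04272461 mV


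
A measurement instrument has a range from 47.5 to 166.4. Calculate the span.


Span = upper range - lower range.
Span = 166.4 - (47.5)
Span = 118.9

118.9


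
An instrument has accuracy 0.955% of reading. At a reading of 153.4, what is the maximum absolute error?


Absolute error = (accuracy% / 100) * reading.
Error = (0.955 / 100) * 153.4
Error = 0.00955 * 153.4
Error = 1.465

1.465


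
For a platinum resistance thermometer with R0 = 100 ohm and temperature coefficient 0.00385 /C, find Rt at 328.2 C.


The RTD equation: Rt = R0 * (1 + alpha * T).
Rt = 100 * (1 + 0.00385 * 328.2)
Rt = 100 * (1 + 1.26357)
Rt = 100 * 2.26357
Rt = 226.357 ohm

226.357 ohm


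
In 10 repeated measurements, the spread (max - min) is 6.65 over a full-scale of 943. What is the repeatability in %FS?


Repeatability = (spread / full scale) * 100%.
R = (6.65 / 943) * 100
R = 0.705 %FS

0.705 %FS


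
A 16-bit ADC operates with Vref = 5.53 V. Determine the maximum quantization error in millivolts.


The maximum quantization error is +/- LSB/2.
LSB = Vref / 2^n = 5.53 / 65536 = 8.438e-05 V
Max error = LSB / 2 = 8.438e-05 / 2 = 4.219e-05 V
Max error = 0.0422 mV

0.0422 mV


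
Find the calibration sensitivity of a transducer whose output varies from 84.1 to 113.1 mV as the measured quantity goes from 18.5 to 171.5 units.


Sensitivity = (y2 - y1) / (x2 - x1).
S = (113.1 - 84.1) / (171.5 - 18.5)
S = 29.0 / 153.0
S = 0.1895 mV/unit

0.1895 mV/unit


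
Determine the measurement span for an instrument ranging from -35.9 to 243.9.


Span = upper range - lower range.
Span = 243.9 - (-35.9)
Span = 279.8

279.8


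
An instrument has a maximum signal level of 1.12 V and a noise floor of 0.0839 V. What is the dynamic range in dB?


Dynamic range = 20 * log10(Vmax / Vnoise).
DR = 20 * log10(1.12 / 0.0839)
DR = 20 * log10(13.35)
DR = 22.51 dB

22.51 dB


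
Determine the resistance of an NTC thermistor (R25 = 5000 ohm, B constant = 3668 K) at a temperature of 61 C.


NTC thermistor equation: Rt = R25 * exp(B * (1/T - 1/T25)).
T in Kelvin: 334.15 K, T25 = 298.15 K
1/T - 1/T25 = 1/334.15 - 1/298.15 = -0.00036135
B * (1/T - 1/T25) = 3668 * -0.00036135 = -1.3254
Rt = 5000 * exp(-1.3254) = 1328.4 ohm

1328.4 ohm


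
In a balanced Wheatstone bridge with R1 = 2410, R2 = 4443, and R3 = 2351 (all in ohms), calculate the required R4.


At balance: R1*R4 = R2*R3, so R4 = R2*R3/R1.
R4 = 4443 * 2351 / 2410
R4 = 10445493 / 2410
R4 = 4334.23 ohm

4334.23 ohm


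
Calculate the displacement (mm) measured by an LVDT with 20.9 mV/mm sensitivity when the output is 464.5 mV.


Displacement = Vout / sensitivity.
d = 464.5 / 20.9
d = 22.225 mm

22.225 mm


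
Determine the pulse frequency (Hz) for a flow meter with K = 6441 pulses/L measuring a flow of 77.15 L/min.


Frequency = K * Q / 60 (converting L/min to L/s).
f = 6441 * 77.15 / 60
f = 496923.15 / 60
f = 8282.05 Hz

8282.05 Hz


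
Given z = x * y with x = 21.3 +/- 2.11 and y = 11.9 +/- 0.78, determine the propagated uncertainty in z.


For a product z = x*y, the relative uncertainty is:
uz/z = sqrt((ux/x)^2 + (uy/y)^2)
Relative uncertainties: ux/x = 2.11/21.3 = 0.099061
uy/y = 0.78/11.9 = 0.065546
z = 21.3 * 11.9 = 253.5
uz = 253.5 * sqrt(0.099061^2 + 0.065546^2) = 30.108

30.108


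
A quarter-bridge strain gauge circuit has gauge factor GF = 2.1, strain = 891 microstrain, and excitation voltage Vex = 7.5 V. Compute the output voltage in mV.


Quarter bridge output: Vout = (GF * epsilon * Vex) / 4.
Vout = (2.1 * 891e-6 * 7.5) / 4
Vout = 0.01403325 / 4 V
Vout = 0.00350831 V = 3.5083 mV

3.5083 mV


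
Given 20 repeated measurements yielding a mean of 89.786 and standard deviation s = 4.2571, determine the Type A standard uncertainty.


The standard uncertainty for Type A evaluation is u = s / sqrt(n).
u = 4.2571 / sqrt(20)
u = 4.2571 / 4.4721
u = 0.9519

0.9519


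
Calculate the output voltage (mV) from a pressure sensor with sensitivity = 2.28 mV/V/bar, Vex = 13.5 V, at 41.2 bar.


Output = sensitivity * Vex * P.
Vout = 2.28 * 13.5 * 41.2
Vout = 30.78 * 41.2
Vout = 1268.14 mV

1268.14 mV


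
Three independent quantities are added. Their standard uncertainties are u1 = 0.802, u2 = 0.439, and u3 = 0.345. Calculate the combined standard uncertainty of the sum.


For a sum of independent quantities, uc = sqrt(u1^2 + u2^2 + u3^2).
uc = sqrt(0.802^2 + 0.439^2 + 0.345^2)
uc = sqrt(0.643204 + 0.192721 + 0.119025)
uc = 0.9772

0.9772


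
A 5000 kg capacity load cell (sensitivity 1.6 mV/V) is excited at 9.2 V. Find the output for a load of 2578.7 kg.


Vout = rated_output * Vex * (load / capacity).
Vout = 1.6 * 9.2 * (2578.7 / 5000)
Vout = 1.6 * 9.2 * 0.51574
Vout = 7.592 mV

7.592 mV


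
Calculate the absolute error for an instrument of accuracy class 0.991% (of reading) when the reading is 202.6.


Absolute error = (accuracy% / 100) * reading.
Error = (0.991 / 100) * 202.6
Error = 0.00991 * 202.6
Error = 2.0078

2.0078


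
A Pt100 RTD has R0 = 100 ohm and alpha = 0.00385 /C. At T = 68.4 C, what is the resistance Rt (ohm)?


The RTD equation: Rt = R0 * (1 + alpha * T).
Rt = 100 * (1 + 0.00385 * 68.4)
Rt = 100 * (1 + 0.26334)
Rt = 100 * 1.26334
Rt = 126.334 ohm

126.334 ohm


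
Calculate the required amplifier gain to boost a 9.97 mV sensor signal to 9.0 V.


Gain = Vout / Vin (converting to same units).
G = 9.0 V / 9.97 mV
G = 9000.0 mV / 9.97 mV
G = 902.71

902.71


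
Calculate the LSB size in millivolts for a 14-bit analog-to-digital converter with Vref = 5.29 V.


The resolution (LSB) of an ADC is Vref / 2^n.
LSB = 5.29 / 2^14
LSB = 5.29 / 16384
LSB = 0.00032288 V = 0.32287598 mV

0.32287598 mV


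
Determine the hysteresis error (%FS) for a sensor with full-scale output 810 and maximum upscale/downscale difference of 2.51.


Hysteresis = (max difference / full scale) * 100%.
H = (2.51 / 810) * 100
H = 0.31 %FS

0.31 %FS


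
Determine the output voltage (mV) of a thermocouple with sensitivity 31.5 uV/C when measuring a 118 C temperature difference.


The thermocouple output V = sensitivity * dT.
V = 31.5 uV/C * 118 C
V = 3717.0 uV
V = 3.717 mV

3.717 mV


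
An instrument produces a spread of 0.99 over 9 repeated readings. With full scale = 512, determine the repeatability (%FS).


Repeatability = (spread / full scale) * 100%.
R = (0.99 / 512) * 100
R = 0.193 %FS

0.193 %FS


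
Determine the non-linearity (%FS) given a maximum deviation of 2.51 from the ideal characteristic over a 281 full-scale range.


Linearity error = (max deviation / full scale) * 100%.
Linearity = (2.51 / 281) * 100
Linearity = 0.893 %FS

0.893 %FS


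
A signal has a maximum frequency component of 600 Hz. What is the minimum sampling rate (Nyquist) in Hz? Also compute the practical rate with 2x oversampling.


By Nyquist theorem, fs_min = 2 * fmax.
fs_min = 2 * 600 = 1200 Hz
Practical rate = 2 * fs_min = 2 * 1200 = 2400 Hz

fs_min = 1200 Hz, fs_practical = 2400 Hz


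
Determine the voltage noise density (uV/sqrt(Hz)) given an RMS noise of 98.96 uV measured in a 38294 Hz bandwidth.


Noise spectral density = Vrms / sqrt(BW).
NSD = 98.96 / sqrt(38294)
NSD = 98.96 / 195.6885
NSD = 0.5057 uV/sqrt(Hz)

0.5057 uV/sqrt(Hz)


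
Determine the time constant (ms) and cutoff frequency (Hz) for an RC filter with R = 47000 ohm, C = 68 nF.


Time constant: tau = R * C.
tau = 47000 * 6.80e-08 = 0.003196 s
tau = 3.196 ms
Cutoff frequency: fc = 1 / (2*pi*R*C).
fc = 1 / (2*pi*0.003196) = 49.8 Hz

tau = 3.196 ms, fc = 49.8 Hz


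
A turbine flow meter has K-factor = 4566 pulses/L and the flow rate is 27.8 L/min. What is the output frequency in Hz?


Frequency = K * Q / 60 (converting L/min to L/s).
f = 4566 * 27.8 / 60
f = 126934.8 / 60
f = 2115.58 Hz

2115.58 Hz


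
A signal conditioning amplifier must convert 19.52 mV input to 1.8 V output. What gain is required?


Gain = Vout / Vin (converting to same units).
G = 1.8 V / 19.52 mV
G = 1800.0 mV / 19.52 mV
G = 92.21

92.21


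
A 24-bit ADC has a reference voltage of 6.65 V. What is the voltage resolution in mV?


The resolution (LSB) of an ADC is Vref / 2^n.
LSB = 6.65 / 2^24
LSB = 6.65 / 16777216
LSB = 4e-07 V = 0.00039637 mV

0.00039637 mV


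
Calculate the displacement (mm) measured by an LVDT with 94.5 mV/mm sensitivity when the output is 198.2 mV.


Displacement = Vout / sensitivity.
d = 198.2 / 94.5
d = 2.097 mm

2.097 mm


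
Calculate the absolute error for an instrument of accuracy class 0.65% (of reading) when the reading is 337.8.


Absolute error = (accuracy% / 100) * reading.
Error = (0.65 / 100) * 337.8
Error = 0.0065 * 337.8
Error = 2.1957

2.1957


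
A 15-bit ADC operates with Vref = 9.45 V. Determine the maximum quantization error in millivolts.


The maximum quantization error is +/- LSB/2.
LSB = Vref / 2^n = 9.45 / 32768 = 0.00028839 V
Max error = LSB / 2 = 0.00028839 / 2 = 0.0001442 V
Max error = 0.1442 mV

0.1442 mV


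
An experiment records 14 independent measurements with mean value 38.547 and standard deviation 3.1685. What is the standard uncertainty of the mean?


The standard uncertainty for Type A evaluation is u = s / sqrt(n).
u = 3.1685 / sqrt(14)
u = 3.1685 / 3.7417
u = 0.8468

0.8468


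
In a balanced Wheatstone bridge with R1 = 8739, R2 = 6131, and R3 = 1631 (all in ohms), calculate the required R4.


At balance: R1*R4 = R2*R3, so R4 = R2*R3/R1.
R4 = 6131 * 1631 / 8739
R4 = 9999661 / 8739
R4 = 1144.26 ohm

1144.26 ohm


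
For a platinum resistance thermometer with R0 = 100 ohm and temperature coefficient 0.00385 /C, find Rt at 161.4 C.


The RTD equation: Rt = R0 * (1 + alpha * T).
Rt = 100 * (1 + 0.00385 * 161.4)
Rt = 100 * (1 + 0.62139)
Rt = 100 * 1.62139
Rt = 162.139 ohm

162.139 ohm


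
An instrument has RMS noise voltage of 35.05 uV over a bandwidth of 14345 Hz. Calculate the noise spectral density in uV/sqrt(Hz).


Noise spectral density = Vrms / sqrt(BW).
NSD = 35.05 / sqrt(14345)
NSD = 35.05 / 119.7706
NSD = 0.2926 uV/sqrt(Hz)

0.2926 uV/sqrt(Hz)


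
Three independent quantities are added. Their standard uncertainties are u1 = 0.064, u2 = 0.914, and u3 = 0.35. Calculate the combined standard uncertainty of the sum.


For a sum of independent quantities, uc = sqrt(u1^2 + u2^2 + u3^2).
uc = sqrt(0.064^2 + 0.914^2 + 0.35^2)
uc = sqrt(0.004096 + 0.835396 + 0.1225)
uc = 0.9808

0.9808


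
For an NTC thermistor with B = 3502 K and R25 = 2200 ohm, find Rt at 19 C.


NTC thermistor equation: Rt = R25 * exp(B * (1/T - 1/T25)).
T in Kelvin: 292.15 K, T25 = 298.15 K
1/T - 1/T25 = 1/292.15 - 1/298.15 = 6.888e-05
B * (1/T - 1/T25) = 3502 * 6.888e-05 = 0.2412
Rt = 2200 * exp(0.2412) = 2800.2 ohm

2800.2 ohm


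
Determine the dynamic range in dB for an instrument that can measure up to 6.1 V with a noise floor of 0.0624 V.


Dynamic range = 20 * log10(Vmax / Vnoise).
DR = 20 * log10(6.1 / 0.0624)
DR = 20 * log10(97.76)
DR = 39.8 dB

39.8 dB


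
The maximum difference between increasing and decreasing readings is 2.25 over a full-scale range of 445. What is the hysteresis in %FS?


Hysteresis = (max difference / full scale) * 100%.
H = (2.25 / 445) * 100
H = 0.506 %FS

0.506 %FS


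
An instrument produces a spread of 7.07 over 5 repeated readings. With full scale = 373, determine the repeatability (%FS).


Repeatability = (spread / full scale) * 100%.
R = (7.07 / 373) * 100
R = 1.895 %FS

1.895 %FS


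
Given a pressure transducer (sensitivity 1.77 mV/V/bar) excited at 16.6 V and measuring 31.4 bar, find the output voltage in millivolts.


Output = sensitivity * Vex * P.
Vout = 1.77 * 16.6 * 31.4
Vout = 29.382 * 31.4
Vout = 922.59 mV

922.59 mV


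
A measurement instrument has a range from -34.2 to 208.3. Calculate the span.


Span = upper range - lower range.
Span = 208.3 - (-34.2)
Span = 242.5

242.5


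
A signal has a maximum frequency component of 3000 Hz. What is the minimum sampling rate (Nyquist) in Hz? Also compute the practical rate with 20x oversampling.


By Nyquist theorem, fs_min = 2 * fmax.
fs_min = 2 * 3000 = 6000 Hz
Practical rate = 20 * fs_min = 20 * 6000 = 120000 Hz

fs_min = 6000 Hz, fs_practical = 120000 Hz


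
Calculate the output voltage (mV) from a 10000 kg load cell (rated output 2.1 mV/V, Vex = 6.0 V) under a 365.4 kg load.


Vout = rated_output * Vex * (load / capacity).
Vout = 2.1 * 6.0 * (365.4 / 10000)
Vout = 2.1 * 6.0 * 0.03654
Vout = 0.46 mV

0.46 mV


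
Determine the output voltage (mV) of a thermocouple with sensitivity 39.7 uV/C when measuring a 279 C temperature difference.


The thermocouple output V = sensitivity * dT.
V = 39.7 uV/C * 279 C
V = 11076.3 uV
V = 11.076 mV

11.076 mV


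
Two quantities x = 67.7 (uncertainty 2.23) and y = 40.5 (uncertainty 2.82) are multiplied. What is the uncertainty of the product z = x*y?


For a product z = x*y, the relative uncertainty is:
uz/z = sqrt((ux/x)^2 + (uy/y)^2)
Relative uncertainties: ux/x = 2.23/67.7 = 0.032939
uy/y = 2.82/40.5 = 0.06963
z = 67.7 * 40.5 = 2741.8
uz = 2741.8 * sqrt(0.032939^2 + 0.06963^2) = 211.199

211.199


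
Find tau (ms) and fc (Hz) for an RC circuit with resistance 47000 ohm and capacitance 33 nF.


Time constant: tau = R * C.
tau = 47000 * 3.30e-08 = 0.001551 s
tau = 1.551 ms
Cutoff frequency: fc = 1 / (2*pi*R*C).
fc = 1 / (2*pi*0.001551) = 102.61 Hz

tau = 1.551 ms, fc = 102.61 Hz


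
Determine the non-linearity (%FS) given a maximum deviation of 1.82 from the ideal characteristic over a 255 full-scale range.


Linearity error = (max deviation / full scale) * 100%.
Linearity = (1.82 / 255) * 100
Linearity = 0.714 %FS

0.714 %FS


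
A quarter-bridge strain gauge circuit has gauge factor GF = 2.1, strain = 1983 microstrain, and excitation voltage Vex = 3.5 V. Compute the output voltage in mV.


Quarter bridge output: Vout = (GF * epsilon * Vex) / 4.
Vout = (2.1 * 1983e-6 * 3.5) / 4
Vout = 0.01457505 / 4 V
Vout = 0.00364376 V = 3.6438 mV

3.6438 mV


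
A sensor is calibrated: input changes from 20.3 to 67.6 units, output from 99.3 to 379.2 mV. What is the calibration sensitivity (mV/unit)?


Sensitivity = (y2 - y1) / (x2 - x1).
S = (379.2 - 99.3) / (67.6 - 20.3)
S = 279.9 / 47.3
S = 5.9175 mV/unit

5.9175 mV/unit
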